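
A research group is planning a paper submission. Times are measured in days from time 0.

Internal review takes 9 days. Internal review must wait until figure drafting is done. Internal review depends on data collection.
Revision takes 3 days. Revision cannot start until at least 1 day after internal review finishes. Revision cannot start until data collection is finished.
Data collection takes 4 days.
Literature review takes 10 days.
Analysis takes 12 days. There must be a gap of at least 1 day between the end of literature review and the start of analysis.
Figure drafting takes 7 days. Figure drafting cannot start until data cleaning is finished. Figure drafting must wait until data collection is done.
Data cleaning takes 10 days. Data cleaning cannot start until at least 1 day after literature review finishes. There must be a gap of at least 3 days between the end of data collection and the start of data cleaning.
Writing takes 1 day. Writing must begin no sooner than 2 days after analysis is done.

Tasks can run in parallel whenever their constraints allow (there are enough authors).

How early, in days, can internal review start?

Data collection can start immediately at day 0; it finishes at day 4.
Literature review can start immediately at day 0; it finishes at day 10.
Data cleaning needs all of literature review (finishes day 10, plus 1-day gap → day 11); data collection (finishes day 4, plus 3-day gap → day 7). That puts its earliest start at day 11; it finishes at 11 + 10 = day 21.
Figure drafting cannot start until data cleaning (finishes day 21); data collection (finishes day 4). The controlling bound is day 21, so figure drafting finishes at 21 + 7 = day 28.
Internal review waits on figure drafting (finishes day 28); data collection (finishes day 4). The latest of these is day 28, which is the earliest internal review can start.

28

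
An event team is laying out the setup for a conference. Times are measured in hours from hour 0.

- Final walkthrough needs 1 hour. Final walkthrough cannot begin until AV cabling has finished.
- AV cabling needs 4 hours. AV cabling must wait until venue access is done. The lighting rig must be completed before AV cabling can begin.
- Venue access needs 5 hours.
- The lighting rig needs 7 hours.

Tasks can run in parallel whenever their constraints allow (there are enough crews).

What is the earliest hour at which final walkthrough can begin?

The lighting rig can start immediately at hour 0; it finishes at hour 7.
Nothing blocks venue access, so it runs from hour 0 to hour 5.
AV cabling cannot start until venue access (finishes hour 5); the lighting rig (finishes hour 7). The controlling bound is hour 7, so AV cabling finishes at 7 + 4 = hour 11.
Final walkthrough waits on AV cabling (finishes hour 11), so the earliest it can start is hour 11.

11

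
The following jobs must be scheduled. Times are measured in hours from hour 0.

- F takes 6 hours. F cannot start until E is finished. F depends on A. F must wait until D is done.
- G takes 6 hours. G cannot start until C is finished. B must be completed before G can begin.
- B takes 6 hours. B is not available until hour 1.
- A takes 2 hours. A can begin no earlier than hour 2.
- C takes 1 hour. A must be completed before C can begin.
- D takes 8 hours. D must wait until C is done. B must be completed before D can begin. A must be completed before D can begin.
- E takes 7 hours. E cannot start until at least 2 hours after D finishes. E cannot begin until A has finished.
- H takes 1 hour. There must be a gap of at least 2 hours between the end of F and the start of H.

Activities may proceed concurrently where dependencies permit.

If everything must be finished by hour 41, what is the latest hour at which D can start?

H has no dependents, so it just needs to finish by hour 41. Starting by 41 − 1 = hour 40 achieves that.
F has to be done before H (must start by hour 40, minus 2-hour gap → hour 38). That means finishing by hour 38, i.e. starting by 38 − 6 = hour 32.
Since F (must start by hour 32) depends on it, E must finish by hour 32. Backing off its 7-hour duration gives a latest start of hour 25.
For D: E (must start by hour 25, minus 2-hour gap → hour 23); F (must start by hour 32). The most restrictive is hour 23; with an 8-hour duration, D must start by hour 15.

15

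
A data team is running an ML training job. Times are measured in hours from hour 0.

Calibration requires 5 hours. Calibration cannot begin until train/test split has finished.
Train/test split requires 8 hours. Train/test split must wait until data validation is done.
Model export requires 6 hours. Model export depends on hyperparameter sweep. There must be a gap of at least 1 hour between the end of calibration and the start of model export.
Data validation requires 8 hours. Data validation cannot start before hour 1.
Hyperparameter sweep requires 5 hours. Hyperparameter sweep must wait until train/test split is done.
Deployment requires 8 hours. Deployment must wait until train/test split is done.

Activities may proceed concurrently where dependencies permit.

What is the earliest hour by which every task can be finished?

29

Data validation cannot begin until its own release at hour 1. It runs from hour 1 to 1 + 8 = hour 9.
Train/test split waits on data validation (finishes hour 9), so it starts at hour 9 and finishes at 9 + 8 = hour 17.
Deployment waits on train/test split (finishes hour 17), so it starts at hour 17 and finishes at 17 + 8 = hour 25.
After train/test split (finishes hour 17), calibration can start at hour 17 and finishes at hour 22.
Hyperparameter sweep waits on train/test split (finishes hour 17), so it starts at hour 17 and finishes at 17 + 5 = hour 22.
Model export needs all of hyperparameter sweep (finishes hour 22); calibration (finishes hour 22, plus 1-hour gap → hour 23). That puts its earliest start at hour 23; it finishes at 23 + 6 = hour 29.
All tasks are finished once the last one completes. Finish times: Data validation at 9, Train/test split at 17, Hyperparameter sweep at 22, Calibration at 22, Model export at 29, Deployment at 25. The latest is hour 29.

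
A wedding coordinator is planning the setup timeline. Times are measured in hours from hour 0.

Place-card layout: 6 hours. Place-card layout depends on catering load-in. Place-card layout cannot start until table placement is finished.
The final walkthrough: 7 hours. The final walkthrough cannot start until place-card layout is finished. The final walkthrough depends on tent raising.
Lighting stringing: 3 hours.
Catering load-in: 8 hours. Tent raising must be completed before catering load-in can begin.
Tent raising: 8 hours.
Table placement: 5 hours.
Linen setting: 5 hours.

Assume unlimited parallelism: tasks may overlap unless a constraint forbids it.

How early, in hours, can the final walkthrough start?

Table placement has no prerequisites, so it starts at hour 0 and finishes at hour 5.
Tent raising has no prerequisites, so it starts at hour 0 and finishes at hour 8.
Catering load-in cannot begin until tent raising (finishes hour 8). It runs from hour 8 to 8 + 8 = hour 16.
Place-card layout needs all of catering load-in (finishes hour 16); table placement (finishes hour 5). That puts its earliest start at hour 16; it finishes at 16 + 6 = hour 22.
The final walkthrough waits on place-card layout (finishes hour 22); tent raising (finishes hour 8). The latest of these is hour 22, which is the earliest the final walkthrough can start.

22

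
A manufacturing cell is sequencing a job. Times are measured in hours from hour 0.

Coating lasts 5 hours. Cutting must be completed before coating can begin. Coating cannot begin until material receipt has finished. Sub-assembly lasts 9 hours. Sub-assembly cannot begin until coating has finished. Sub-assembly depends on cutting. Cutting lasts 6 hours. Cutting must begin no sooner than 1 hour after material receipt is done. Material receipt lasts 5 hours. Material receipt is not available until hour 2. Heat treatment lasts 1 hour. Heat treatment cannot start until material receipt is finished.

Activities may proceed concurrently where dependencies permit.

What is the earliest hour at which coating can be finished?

Material receipt waits on its own release at hour 2, so it starts at hour 2 and finishes at 2 + 5 = hour 7.
After material receipt (finishes hour 7, plus 1-hour gap → hour 8), cutting can start at hour 8 and finishes at hour 14.
For coating: cutting (finishes hour 14); material receipt (finishes hour 7). Taking the maximum gives a start of hour 14, and it finishes at 14 + 5 = hour 19.

19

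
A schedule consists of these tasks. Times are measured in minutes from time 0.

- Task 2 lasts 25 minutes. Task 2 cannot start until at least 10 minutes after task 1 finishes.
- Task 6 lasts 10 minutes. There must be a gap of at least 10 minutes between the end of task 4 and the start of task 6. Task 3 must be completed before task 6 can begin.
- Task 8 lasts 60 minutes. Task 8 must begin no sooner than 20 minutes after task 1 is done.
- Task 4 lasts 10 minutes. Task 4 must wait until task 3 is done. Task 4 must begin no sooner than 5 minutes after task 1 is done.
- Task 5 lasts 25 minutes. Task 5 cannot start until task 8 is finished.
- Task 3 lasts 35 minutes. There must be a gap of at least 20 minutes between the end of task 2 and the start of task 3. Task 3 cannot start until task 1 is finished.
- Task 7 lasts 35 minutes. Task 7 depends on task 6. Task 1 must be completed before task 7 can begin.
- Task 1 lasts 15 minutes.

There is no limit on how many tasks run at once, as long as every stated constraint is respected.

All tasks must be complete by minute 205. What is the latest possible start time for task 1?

Task 7 has no dependents, so it just needs to finish by minute 205. Starting by 205 − 35 = minute 170 achieves that.
Task 6 must finish before task 7 (must start by minute 170). With a 10-minute duration, task 6 must start by 170 − 10 = minute 160.
Task 4 has to be done before task 6 (must start by minute 160, minus 10-minute gap → minute 150). That means finishing by minute 150, i.e. starting by 150 − 10 = minute 140.
Task 3 must finish in time for task 4 (must start by minute 140); task 6 (must start by minute 160). The tightest is minute 140, so task 3 must start by 140 − 35 = minute 105.
Task 2 must finish before task 3 (must start by minute 105, minus 20-minute gap → minute 85). With a 25-minute duration, task 2 must start by 85 − 25 = minute 60.
To finish by minute 205, task 5 (duration 25) must start no later than minute 180.
Task 8 feeds into task 5 (must start by minute 180); so task 8 must finish by minute 180 and therefore start by minute 120.
Task 1 feeds task 2 (must start by minute 60, minus 10-minute gap → minute 50); task 3 (must start by minute 105); task 4 (must start by minute 140, minus 5-minute gap → minute 135); task 7 (must start by minute 170); task 8 (must start by minute 120, minus 20-minute gap → minute 100). Taking the minimum, task 1 must finish by minute 50 and start by 50 − 15 = minute 35.

35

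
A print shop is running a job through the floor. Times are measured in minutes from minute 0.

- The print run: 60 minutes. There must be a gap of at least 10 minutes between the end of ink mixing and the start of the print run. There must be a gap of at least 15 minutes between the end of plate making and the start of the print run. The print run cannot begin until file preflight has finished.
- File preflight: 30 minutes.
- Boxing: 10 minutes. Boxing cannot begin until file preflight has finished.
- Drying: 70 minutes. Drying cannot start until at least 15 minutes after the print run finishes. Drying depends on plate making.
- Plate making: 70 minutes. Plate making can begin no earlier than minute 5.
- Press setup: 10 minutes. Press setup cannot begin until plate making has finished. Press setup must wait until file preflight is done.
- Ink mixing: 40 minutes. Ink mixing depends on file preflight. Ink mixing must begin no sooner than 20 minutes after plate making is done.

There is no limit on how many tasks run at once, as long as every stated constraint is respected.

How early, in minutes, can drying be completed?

290

Plate making waits on its own release at minute 5, so it starts at minute 5 and finishes at 5 + 70 = minute 75.
Nothing blocks file preflight, so it runs from minute 0 to minute 30.
Ink mixing needs all of file preflight (finishes minute 30); plate making (finishes minute 75, plus 20-minute gap → minute 95). That puts its earliest start at minute 95; it finishes at 95 + 40 = minute 135.
The print run needs all of ink mixing (finishes minute 135, plus 10-minute gap → minute 145); plate making (finishes minute 75, plus 15-minute gap → minute 90); file preflight (finishes minute 30). That puts its earliest start at minute 145; it finishes at 145 + 60 = minute 205.
Drying cannot start until the print run (finishes minute 205, plus 15-minute gap → minute 220); plate making (finishes minute 75). The controlling bound is minute 220, so drying finishes at 220 + 70 = minute 290.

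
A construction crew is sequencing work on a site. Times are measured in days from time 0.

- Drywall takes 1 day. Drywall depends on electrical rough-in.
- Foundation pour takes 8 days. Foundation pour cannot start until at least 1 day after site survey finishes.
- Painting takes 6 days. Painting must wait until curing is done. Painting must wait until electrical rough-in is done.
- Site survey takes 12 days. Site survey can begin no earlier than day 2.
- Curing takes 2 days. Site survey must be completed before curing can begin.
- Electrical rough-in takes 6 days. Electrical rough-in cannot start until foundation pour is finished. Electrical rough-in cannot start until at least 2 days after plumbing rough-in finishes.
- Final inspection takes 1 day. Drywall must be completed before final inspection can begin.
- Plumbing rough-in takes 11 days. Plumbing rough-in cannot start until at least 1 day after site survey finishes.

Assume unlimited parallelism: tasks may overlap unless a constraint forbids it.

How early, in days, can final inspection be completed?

Site survey cannot begin until its own release at day 2. It runs from day 2 to 2 + 12 = day 14.
Plumbing rough-in cannot begin until site survey (finishes day 14, plus 1-day gap → day 15). It runs from day 15 to 15 + 11 = day 26.
Foundation pour waits on site survey (finishes day 14, plus 1-day gap → day 15), so it starts at day 15 and finishes at 15 + 8 = day 23.
Electrical rough-in has to wait for foundation pour (finishes day 23); plumbing rough-in (finishes day 26, plus 2-day gap → day 28). The latest of these is day 28, so electrical rough-in runs day 28 to 28 + 6 = day 34.
Drywall cannot begin until electrical rough-in (finishes day 34). It runs from day 34 to 34 + 1 = day 35.
Final inspection waits on drywall (finishes day 35), so it starts at day 35 and finishes at 35 + 1 = day 36.

36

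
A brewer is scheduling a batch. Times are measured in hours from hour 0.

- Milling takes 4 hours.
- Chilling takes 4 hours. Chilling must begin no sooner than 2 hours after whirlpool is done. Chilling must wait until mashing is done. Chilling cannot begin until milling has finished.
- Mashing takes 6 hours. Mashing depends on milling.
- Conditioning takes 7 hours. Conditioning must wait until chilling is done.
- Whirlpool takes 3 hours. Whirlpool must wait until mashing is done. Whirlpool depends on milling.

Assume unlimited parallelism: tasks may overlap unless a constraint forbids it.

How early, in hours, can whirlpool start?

Milling can start immediately at hour 0; it finishes at hour 4.
Mashing cannot begin until milling (finishes hour 4). It runs from hour 4 to 4 + 6 = hour 10.
Whirlpool waits on mashing (finishes hour 10); milling (finishes hour 4). The latest of these is hour 10, which is the earliest whirlpool can start.

10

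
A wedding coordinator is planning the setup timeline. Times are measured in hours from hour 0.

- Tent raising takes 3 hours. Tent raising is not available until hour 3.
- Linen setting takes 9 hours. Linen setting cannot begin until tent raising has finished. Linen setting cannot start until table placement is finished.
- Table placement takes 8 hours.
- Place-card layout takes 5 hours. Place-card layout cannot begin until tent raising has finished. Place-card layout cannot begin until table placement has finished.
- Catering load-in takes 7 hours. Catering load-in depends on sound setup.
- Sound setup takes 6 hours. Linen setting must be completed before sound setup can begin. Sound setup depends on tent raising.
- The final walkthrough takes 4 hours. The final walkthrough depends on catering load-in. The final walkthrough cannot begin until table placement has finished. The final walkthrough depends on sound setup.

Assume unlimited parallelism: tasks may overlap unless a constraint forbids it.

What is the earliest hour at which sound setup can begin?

Nothing blocks table placement, so it runs from hour 0 to hour 8.
After its own release at hour 3, tent raising can start at hour 3 and finishes at hour 6.
Linen setting needs all of tent raising (finishes hour 6); table placement (finishes hour 8). That puts its earliest start at hour 8; it finishes at 8 + 9 = hour 17.
Sound setup waits on linen setting (finishes hour 17); tent raising (finishes hour 6). The latest of these is hour 17, which is the earliest sound setup can start.

17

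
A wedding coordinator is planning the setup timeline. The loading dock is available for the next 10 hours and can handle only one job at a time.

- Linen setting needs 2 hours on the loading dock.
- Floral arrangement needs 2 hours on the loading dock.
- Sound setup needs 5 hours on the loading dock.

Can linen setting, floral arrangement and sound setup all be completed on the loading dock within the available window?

Running back to back, the jobs need 2 + 2 + 5 = 9 hours on the loading dock.
Since 9 ≤ 10, they fit within the window.

Yes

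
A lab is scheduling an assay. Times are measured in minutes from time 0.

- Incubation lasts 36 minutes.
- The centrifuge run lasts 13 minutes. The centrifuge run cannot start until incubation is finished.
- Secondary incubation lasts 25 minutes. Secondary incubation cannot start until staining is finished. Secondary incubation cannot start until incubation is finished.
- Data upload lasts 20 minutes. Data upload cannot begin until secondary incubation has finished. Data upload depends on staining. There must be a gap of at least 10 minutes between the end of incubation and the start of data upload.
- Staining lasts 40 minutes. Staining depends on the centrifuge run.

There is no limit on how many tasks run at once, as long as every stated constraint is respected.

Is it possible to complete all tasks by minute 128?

Nothing blocks incubation, so it runs from minute 0 to minute 36.
The centrifuge run waits on incubation (finishes minute 36), so it starts at minute 36 and finishes at 36 + 13 = minute 49.
After the centrifuge run (finishes minute 49), staining can start at minute 49 and finishes at minute 89.
Secondary incubation cannot start until staining (finishes minute 89); incubation (finishes minute 36). The controlling bound is minute 89, so secondary incubation finishes at 89 + 25 = minute 114.
Data upload cannot start until secondary incubation (finishes minute 114); staining (finishes minute 89); incubation (finishes minute 36, plus 10-minute gap → minute 46). The controlling bound is minute 114, so data upload finishes at 114 + 20 = minute 134.
The earliest everything can be done is minute 134, which is after the deadline of 128, so it is not possible.

No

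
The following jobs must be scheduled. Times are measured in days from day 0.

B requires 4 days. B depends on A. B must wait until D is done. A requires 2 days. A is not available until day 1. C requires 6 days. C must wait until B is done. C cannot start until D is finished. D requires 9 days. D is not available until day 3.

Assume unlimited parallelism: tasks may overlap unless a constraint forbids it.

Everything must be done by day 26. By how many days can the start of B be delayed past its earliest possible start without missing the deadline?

After its own release at day 3, D can start at day 3 and finishes at day 12.
A waits on its own release at day 1, so it starts at day 1 and finishes at 1 + 2 = day 3.
B cannot start until A (finishes day 3); D (finishes day 12). The controlling bound is day 12, so B finishes at 12 + 4 = day 16.

Working backward from the deadline:
Nothing follows C; the deadline of day 26 is its only limit. It must start by 26 − 6 = day 20.
Since C (must start by day 20) depends on it, B must finish by day 20. Backing off its 4-day duration gives a latest start of day 16.
So B can start as early as day 12 and as late as day 16, giving 16 − 12 = 4 days of slack.

4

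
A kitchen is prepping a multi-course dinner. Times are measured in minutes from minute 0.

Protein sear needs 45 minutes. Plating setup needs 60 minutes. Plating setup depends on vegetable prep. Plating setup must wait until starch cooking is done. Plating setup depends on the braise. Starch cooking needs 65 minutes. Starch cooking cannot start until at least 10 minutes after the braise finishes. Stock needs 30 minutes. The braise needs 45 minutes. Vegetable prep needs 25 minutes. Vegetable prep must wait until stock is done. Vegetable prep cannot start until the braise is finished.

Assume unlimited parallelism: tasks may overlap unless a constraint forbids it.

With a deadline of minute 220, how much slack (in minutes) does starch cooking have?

40

The braise can start immediately at minute 0; it finishes at minute 45.
Starch cooking cannot begin until the braise (finishes minute 45, plus 10-minute gap → minute 55). It runs from minute 55 to 55 + 65 = minute 120.

Working backward from the deadline:
To finish by minute 220, plating setup (duration 60) must start no later than minute 160.
Starch cooking has to be done before plating setup (must start by minute 160). That means finishing by minute 160, i.e. starting by 160 − 65 = minute 95.
So starch cooking can start as early as minute 55 and as late as minute 95, giving 95 − 55 = 40 minutes of slack.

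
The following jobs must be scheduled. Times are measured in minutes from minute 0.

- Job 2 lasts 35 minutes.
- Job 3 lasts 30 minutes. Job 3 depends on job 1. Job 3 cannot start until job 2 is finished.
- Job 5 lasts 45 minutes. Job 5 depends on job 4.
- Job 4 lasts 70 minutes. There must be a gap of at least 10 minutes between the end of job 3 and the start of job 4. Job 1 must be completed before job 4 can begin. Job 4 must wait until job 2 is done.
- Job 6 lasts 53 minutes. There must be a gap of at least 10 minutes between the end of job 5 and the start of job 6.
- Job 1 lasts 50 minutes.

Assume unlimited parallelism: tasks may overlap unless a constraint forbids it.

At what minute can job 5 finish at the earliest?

205

Job 2 has no prerequisites, so it starts at minute 0 and finishes at minute 35.
Nothing blocks job 1, so it runs from minute 0 to minute 50.
For job 3: job 1 (finishes minute 50); job 2 (finishes minute 35). Taking the maximum gives a start of minute 50, and it finishes at 50 + 30 = minute 80.
Job 4 needs all of job 3 (finishes minute 80, plus 10-minute gap → minute 90); job 1 (finishes minute 50); job 2 (finishes minute 35). That puts its earliest start at minute 90; it finishes at 90 + 70 = minute 160.
Job 5 waits on job 4 (finishes minute 160), so it starts at minute 160 and finishes at 160 + 45 = minute 205.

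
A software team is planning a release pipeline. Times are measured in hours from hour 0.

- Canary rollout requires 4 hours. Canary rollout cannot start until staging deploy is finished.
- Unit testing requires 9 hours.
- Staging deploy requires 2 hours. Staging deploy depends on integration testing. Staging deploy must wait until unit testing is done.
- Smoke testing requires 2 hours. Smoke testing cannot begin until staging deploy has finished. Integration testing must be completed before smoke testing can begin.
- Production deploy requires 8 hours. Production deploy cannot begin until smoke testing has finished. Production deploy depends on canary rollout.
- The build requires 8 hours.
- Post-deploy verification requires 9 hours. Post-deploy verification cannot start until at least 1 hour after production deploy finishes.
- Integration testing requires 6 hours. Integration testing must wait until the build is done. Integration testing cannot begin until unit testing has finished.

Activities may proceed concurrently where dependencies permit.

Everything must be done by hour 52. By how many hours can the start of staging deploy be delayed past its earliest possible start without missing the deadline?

Unit testing has no prerequisites, so it starts at hour 0 and finishes at hour 9.
The build can start immediately at hour 0; it finishes at hour 8.
Integration testing cannot start until the build (finishes hour 8); unit testing (finishes hour 9). The controlling bound is hour 9, so integration testing finishes at 9 + 6 = hour 15.
Staging deploy has to wait for integration testing (finishes hour 15); unit testing (finishes hour 9). The latest of these is hour 15, so staging deploy runs hour 15 to 15 + 2 = hour 17.

Working backward from the deadline:
Post-deploy verification must finish by hour 52; it takes 9 hours, so it must start by 52 − 9 = hour 43.
Production deploy feeds into post-deploy verification (must start by hour 43, minus 1-hour gap → hour 42); so production deploy must finish by hour 42 and therefore start by hour 34.
Smoke testing has to be done before production deploy (must start by hour 34). That means finishing by hour 34, i.e. starting by 34 − 2 = hour 32.
Canary rollout feeds into production deploy (must start by hour 34); so canary rollout must finish by hour 34 and therefore start by hour 30.
Staging deploy feeds smoke testing (must start by hour 32); canary rollout (must start by hour 30). Taking the minimum, staging deploy must finish by hour 30 and start by 30 − 2 = hour 28.
So staging deploy can start as early as hour 15 and as late as hour 28, giving 28 − 15 = 13 hours of slack.

13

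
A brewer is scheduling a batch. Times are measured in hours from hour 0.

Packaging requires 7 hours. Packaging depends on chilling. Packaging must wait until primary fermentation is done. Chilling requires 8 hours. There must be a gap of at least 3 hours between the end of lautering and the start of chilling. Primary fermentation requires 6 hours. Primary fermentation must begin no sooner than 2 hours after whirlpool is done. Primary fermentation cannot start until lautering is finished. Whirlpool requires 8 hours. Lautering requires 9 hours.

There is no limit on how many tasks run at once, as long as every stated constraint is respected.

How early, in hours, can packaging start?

20

Nothing blocks whirlpool, so it runs from hour 0 to hour 8.
Lautering can start immediately at hour 0; it finishes at hour 9.
Primary fermentation needs all of whirlpool (finishes hour 8, plus 2-hour gap → hour 10); lautering (finishes hour 9). That puts its earliest start at hour 10; it finishes at 10 + 6 = hour 16.
Chilling waits on lautering (finishes hour 9, plus 3-hour gap → hour 12), so it starts at hour 12 and finishes at 12 + 8 = hour 20.
Packaging waits on chilling (finishes hour 20); primary fermentation (finishes hour 16). The latest of these is hour 20, which is the earliest packaging can start.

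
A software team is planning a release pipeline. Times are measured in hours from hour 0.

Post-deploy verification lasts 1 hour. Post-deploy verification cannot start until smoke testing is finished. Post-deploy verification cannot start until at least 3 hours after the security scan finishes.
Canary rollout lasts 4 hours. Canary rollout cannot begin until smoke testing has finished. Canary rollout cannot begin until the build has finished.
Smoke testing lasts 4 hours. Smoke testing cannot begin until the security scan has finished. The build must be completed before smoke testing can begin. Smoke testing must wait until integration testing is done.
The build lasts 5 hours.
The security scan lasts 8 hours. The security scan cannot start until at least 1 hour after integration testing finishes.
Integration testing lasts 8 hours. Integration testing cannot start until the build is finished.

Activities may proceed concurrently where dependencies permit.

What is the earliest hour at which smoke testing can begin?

Nothing blocks the build, so it runs from hour 0 to hour 5.
Integration testing cannot begin until the build (finishes hour 5). It runs from hour 5 to 5 + 8 = hour 13.
After integration testing (finishes hour 13, plus 1-hour gap → hour 14), the security scan can start at hour 14 and finishes at hour 22.
Smoke testing waits on the security scan (finishes hour 22); the build (finishes hour 5); integration testing (finishes hour 13). The latest of these is hour 22, which is the earliest smoke testing can start.

22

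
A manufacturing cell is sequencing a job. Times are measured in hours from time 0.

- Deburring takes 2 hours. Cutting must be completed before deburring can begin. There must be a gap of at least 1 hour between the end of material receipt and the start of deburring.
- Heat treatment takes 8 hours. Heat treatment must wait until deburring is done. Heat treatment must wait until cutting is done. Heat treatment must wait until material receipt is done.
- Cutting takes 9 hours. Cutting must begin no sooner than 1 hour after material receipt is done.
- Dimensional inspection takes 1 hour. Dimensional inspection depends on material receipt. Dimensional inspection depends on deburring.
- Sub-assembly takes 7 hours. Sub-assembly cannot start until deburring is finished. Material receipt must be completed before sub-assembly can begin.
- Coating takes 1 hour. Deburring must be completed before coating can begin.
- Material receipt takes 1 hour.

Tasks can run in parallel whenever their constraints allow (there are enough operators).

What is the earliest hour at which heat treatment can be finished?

21

Material receipt can start immediately at hour 0; it finishes at hour 1.
After material receipt (finishes hour 1, plus 1-hour gap → hour 2), cutting can start at hour 2 and finishes at hour 11.
Deburring has to wait for cutting (finishes hour 11); material receipt (finishes hour 1, plus 1-hour gap → hour 2). The latest of these is hour 11, so deburring runs hour 11 to 11 + 2 = hour 13.
Heat treatment cannot start until deburring (finishes hour 13); cutting (finishes hour 11); material receipt (finishes hour 1). The controlling bound is hour 13, so heat treatment finishes at 13 + 8 = hour 21.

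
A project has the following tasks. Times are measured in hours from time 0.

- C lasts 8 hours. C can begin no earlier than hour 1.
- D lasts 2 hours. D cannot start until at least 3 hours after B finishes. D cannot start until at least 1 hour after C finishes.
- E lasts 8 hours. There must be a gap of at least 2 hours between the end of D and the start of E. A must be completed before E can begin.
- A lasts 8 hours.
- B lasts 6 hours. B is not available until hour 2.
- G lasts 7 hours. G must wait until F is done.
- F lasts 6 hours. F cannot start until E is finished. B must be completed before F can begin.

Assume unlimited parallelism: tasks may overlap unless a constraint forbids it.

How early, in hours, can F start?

C cannot begin until its own release at hour 1. It runs from hour 1 to 1 + 8 = hour 9.
B cannot begin until its own release at hour 2. It runs from hour 2 to 2 + 6 = hour 8.
For D: B (finishes hour 8, plus 3-hour gap → hour 11); C (finishes hour 9, plus 1-hour gap → hour 10). Taking the maximum gives a start of hour 11, and it finishes at 11 + 2 = hour 13.
A has no prerequisites, so it starts at hour 0 and finishes at hour 8.
E has to wait for D (finishes hour 13, plus 2-hour gap → hour 15); A (finishes hour 8). The latest of these is hour 15, so E runs hour 15 to 15 + 8 = hour 23.
F waits on E (finishes hour 23); B (finishes hour 8). The latest of these is hour 23, which is the earliest F can start.

23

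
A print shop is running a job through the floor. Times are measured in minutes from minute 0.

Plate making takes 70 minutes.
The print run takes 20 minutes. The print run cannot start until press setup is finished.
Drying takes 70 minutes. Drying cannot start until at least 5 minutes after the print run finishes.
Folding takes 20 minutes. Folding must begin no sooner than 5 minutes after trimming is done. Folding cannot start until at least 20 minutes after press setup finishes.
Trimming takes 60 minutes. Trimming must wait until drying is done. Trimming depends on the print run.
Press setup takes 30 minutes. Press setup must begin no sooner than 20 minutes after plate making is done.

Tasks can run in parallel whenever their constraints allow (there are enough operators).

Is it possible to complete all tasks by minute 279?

Plate making can start immediately at minute 0; it finishes at minute 70.
Press setup cannot begin until plate making (finishes minute 70, plus 20-minute gap → minute 90). It runs from minute 90 to 90 + 30 = minute 120.
The print run waits on press setup (finishes minute 120), so it starts at minute 120 and finishes at 120 + 20 = minute 140.
After the print run (finishes minute 140, plus 5-minute gap → minute 145), drying can start at minute 145 and finishes at minute 215.
Trimming has to wait for drying (finishes minute 215); the print run (finishes minute 140). The latest of these is minute 215, so trimming runs minute 215 to 215 + 60 = minute 275.
Folding has to wait for trimming (finishes minute 275, plus 5-minute gap → minute 280); press setup (finishes minute 120, plus 20-minute gap → minute 140). The latest of these is minute 280, so folding runs minute 280 to 280 + 20 = minute 300.
The earliest everything can be done is minute 300, which is after the deadline of 279, so it is not possible.

No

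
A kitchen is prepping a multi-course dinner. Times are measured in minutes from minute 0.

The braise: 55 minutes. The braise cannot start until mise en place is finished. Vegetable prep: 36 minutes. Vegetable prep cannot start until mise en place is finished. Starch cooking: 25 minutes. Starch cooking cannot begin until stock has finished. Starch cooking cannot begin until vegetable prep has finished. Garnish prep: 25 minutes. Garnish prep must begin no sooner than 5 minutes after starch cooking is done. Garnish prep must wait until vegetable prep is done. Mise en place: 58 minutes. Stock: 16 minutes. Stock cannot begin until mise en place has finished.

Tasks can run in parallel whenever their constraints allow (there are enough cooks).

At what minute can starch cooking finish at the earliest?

Mise en place can start immediately at minute 0; it finishes at minute 58.
After mise en place (finishes minute 58), vegetable prep can start at minute 58 and finishes at minute 94.
Stock waits on mise en place (finishes minute 58), so it starts at minute 58 and finishes at 58 + 16 = minute 74.
Starch cooking needs all of stock (finishes minute 74); vegetable prep (finishes minute 94). That puts its earliest start at minute 94; it finishes at 94 + 25 = minute 119.

119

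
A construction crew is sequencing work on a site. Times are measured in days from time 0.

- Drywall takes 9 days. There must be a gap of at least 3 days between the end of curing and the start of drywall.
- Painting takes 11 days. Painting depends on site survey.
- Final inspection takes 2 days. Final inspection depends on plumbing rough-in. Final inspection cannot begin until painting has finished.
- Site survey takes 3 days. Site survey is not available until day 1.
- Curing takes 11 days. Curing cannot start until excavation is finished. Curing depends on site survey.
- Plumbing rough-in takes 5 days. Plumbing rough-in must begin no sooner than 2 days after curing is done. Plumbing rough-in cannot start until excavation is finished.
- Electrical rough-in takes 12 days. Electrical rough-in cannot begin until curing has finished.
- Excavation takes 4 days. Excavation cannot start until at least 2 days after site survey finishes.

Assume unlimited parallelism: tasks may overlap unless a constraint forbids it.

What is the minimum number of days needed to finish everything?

33

Site survey waits on its own release at day 1, so it starts at day 1 and finishes at 1 + 3 = day 4.
After site survey (finishes day 4), painting can start at day 4 and finishes at day 15.
Excavation cannot begin until site survey (finishes day 4, plus 2-day gap → day 6). It runs from day 6 to 6 + 4 = day 10.
Curing cannot start until excavation (finishes day 10); site survey (finishes day 4). The controlling bound is day 10, so curing finishes at 10 + 11 = day 21.
Drywall cannot begin until curing (finishes day 21, plus 3-day gap → day 24). It runs from day 24 to 24 + 9 = day 33.
Electrical rough-in cannot begin until curing (finishes day 21). It runs from day 21 to 21 + 12 = day 33.
Plumbing rough-in cannot start until curing (finishes day 21, plus 2-day gap → day 23); excavation (finishes day 10). The controlling bound is day 23, so plumbing rough-in finishes at 23 + 5 = day 28.
Final inspection cannot start until plumbing rough-in (finishes day 28); painting (finishes day 15). The controlling bound is day 28, so final inspection finishes at 28 + 2 = day 30.
All tasks are finished once the last one completes. Finish times: Site survey at 4, Excavation at 10, Curing at 21, Plumbing rough-in at 28, Electrical rough-in at 33, Drywall at 33, Painting at 15, Final inspection at 30. The latest is day 33.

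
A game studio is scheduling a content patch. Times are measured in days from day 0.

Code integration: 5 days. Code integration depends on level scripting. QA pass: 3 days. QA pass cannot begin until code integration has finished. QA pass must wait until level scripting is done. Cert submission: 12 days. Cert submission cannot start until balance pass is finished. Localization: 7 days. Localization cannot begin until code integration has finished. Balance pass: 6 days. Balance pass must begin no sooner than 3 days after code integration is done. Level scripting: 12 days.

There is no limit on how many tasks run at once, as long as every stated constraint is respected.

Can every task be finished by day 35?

No

Level scripting can start immediately at day 0; it finishes at day 12.
Code integration cannot begin until level scripting (finishes day 12). It runs from day 12 to 12 + 5 = day 17.
QA pass needs all of code integration (finishes day 17); level scripting (finishes day 12). That puts its earliest start at day 17; it finishes at 17 + 3 = day 20.
Localization waits on code integration (finishes day 17), so it starts at day 17 and finishes at 17 + 7 = day 24.
Balance pass cannot begin until code integration (finishes day 17, plus 3-day gap → day 20). It runs from day 20 to 20 + 6 = day 26.
Cert submission waits on balance pass (finishes day 26), so it starts at day 26 and finishes at 26 + 12 = day 38.
The earliest everything can be done is day 38, which is after the deadline of 35, so it is not possible.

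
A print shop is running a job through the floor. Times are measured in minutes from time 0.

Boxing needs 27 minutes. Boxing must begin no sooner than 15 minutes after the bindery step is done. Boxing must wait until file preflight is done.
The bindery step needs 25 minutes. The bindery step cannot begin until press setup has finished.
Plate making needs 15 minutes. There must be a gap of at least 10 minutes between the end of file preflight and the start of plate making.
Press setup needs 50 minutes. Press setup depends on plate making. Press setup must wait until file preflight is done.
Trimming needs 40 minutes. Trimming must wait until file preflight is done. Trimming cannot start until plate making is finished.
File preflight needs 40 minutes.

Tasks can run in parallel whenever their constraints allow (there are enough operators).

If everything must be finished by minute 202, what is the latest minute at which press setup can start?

To finish by minute 202, boxing (duration 27) must start no later than minute 175.
The bindery step feeds into boxing (must start by minute 175, minus 15-minute gap → minute 160); so the bindery step must finish by minute 160 and therefore start by minute 135.
Press setup feeds into the bindery step (must start by minute 135); so press setup must finish by minute 135 and therefore start by minute 85.

85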